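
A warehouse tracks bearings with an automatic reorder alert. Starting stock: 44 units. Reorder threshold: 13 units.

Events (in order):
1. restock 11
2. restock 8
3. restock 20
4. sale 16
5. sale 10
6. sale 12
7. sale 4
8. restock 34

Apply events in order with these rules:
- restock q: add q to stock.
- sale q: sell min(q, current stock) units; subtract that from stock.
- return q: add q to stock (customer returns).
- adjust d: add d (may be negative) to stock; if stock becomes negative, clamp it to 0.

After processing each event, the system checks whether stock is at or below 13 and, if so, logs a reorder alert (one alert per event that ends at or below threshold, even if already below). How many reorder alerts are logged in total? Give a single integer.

Processing events:
Start: stock = 44
  Event 1 (restock 11): 44 + 11 = 55
  Event 2 (restock 8): 55 + 8 = 63
  Event 3 (restock 20): 63 + 20 = 83
  Event 4 (sale 16): sell min(16,83)=16. stock: 83 - 16 = 67. total_sold = 16
  Event 5 (sale 10): sell min(10,67)=10. stock: 67 - 10 = 57. total_sold = 26
  Event 6 (sale 12): sell min(12,57)=12. stock: 57 - 12 = 45. total_sold = 38
  Event 7 (sale 4): sell min(4,45)=4. stock: 45 - 4 = 41. total_sold = 42
  Event 8 (restock 34): 41 + 34 = 75
Final: stock = 75, total_sold = 42

Checking against threshold 13:
  After event 1: stock=55 > 13
  After event 2: stock=63 > 13
  After event 3: stock=83 > 13
  After event 4: stock=67 > 13
  After event 5: stock=57 > 13
  After event 6: stock=45 > 13
  After event 7: stock=41 > 13
  After event 8: stock=75 > 13
Alert events: []. Count = 0

Answer: 0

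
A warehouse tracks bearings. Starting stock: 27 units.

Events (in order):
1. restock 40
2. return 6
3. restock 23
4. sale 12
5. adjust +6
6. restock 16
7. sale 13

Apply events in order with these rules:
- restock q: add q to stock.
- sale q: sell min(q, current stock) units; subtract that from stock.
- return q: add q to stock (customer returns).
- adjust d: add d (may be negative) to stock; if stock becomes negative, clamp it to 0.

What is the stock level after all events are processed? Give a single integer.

Answer: 93

Derivation:
Processing events:
Start: stock = 27
  Event 1 (restock 40): 27 + 40 = 67
  Event 2 (return 6): 67 + 6 = 73
  Event 3 (restock 23): 73 + 23 = 96
  Event 4 (sale 12): sell min(12,96)=12. stock: 96 - 12 = 84. total_sold = 12
  Event 5 (adjust +6): 84 + 6 = 90
  Event 6 (restock 16): 90 + 16 = 106
  Event 7 (sale 13): sell min(13,106)=13. stock: 106 - 13 = 93. total_sold = 25
Final: stock = 93, total_sold = 25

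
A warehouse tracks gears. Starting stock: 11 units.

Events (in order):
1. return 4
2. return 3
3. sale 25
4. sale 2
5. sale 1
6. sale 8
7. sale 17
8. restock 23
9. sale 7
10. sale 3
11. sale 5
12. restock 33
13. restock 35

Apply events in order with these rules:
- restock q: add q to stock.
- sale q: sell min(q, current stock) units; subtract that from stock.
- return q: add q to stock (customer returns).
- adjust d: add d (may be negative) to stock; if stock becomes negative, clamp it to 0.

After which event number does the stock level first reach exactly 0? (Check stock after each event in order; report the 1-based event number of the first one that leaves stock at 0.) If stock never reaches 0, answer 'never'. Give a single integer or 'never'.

Processing events:
Start: stock = 11
  Event 1 (return 4): 11 + 4 = 15
  Event 2 (return 3): 15 + 3 = 18
  Event 3 (sale 25): sell min(25,18)=18. stock: 18 - 18 = 0. total_sold = 18
  Event 4 (sale 2): sell min(2,0)=0. stock: 0 - 0 = 0. total_sold = 18
  Event 5 (sale 1): sell min(1,0)=0. stock: 0 - 0 = 0. total_sold = 18
  Event 6 (sale 8): sell min(8,0)=0. stock: 0 - 0 = 0. total_sold = 18
  Event 7 (sale 17): sell min(17,0)=0. stock: 0 - 0 = 0. total_sold = 18
  Event 8 (restock 23): 0 + 23 = 23
  Event 9 (sale 7): sell min(7,23)=7. stock: 23 - 7 = 16. total_sold = 25
  Event 10 (sale 3): sell min(3,16)=3. stock: 16 - 3 = 13. total_sold = 28
  Event 11 (sale 5): sell min(5,13)=5. stock: 13 - 5 = 8. total_sold = 33
  Event 12 (restock 33): 8 + 33 = 41
  Event 13 (restock 35): 41 + 35 = 76
Final: stock = 76, total_sold = 33

First zero at event 3.

Answer: 3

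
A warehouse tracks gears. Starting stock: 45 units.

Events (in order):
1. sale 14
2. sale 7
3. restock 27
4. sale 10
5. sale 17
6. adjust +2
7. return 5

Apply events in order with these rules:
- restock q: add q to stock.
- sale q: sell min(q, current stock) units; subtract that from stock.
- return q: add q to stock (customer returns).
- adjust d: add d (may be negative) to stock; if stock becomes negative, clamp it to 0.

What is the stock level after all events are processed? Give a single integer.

Processing events:
Start: stock = 45
  Event 1 (sale 14): sell min(14,45)=14. stock: 45 - 14 = 31. total_sold = 14
  Event 2 (sale 7): sell min(7,31)=7. stock: 31 - 7 = 24. total_sold = 21
  Event 3 (restock 27): 24 + 27 = 51
  Event 4 (sale 10): sell min(10,51)=10. stock: 51 - 10 = 41. total_sold = 31
  Event 5 (sale 17): sell min(17,41)=17. stock: 41 - 17 = 24. total_sold = 48
  Event 6 (adjust +2): 24 + 2 = 26
  Event 7 (return 5): 26 + 5 = 31
Final: stock = 31, total_sold = 48

Answer: 31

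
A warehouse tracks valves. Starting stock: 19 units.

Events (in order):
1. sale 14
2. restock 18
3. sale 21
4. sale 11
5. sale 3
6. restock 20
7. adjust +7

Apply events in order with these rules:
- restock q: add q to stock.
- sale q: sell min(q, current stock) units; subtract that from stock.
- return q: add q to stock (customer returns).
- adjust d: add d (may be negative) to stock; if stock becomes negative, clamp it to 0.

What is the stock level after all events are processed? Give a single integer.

Answer: 27

Derivation:
Processing events:
Start: stock = 19
  Event 1 (sale 14): sell min(14,19)=14. stock: 19 - 14 = 5. total_sold = 14
  Event 2 (restock 18): 5 + 18 = 23
  Event 3 (sale 21): sell min(21,23)=21. stock: 23 - 21 = 2. total_sold = 35
  Event 4 (sale 11): sell min(11,2)=2. stock: 2 - 2 = 0. total_sold = 37
  Event 5 (sale 3): sell min(3,0)=0. stock: 0 - 0 = 0. total_sold = 37
  Event 6 (restock 20): 0 + 20 = 20
  Event 7 (adjust +7): 20 + 7 = 27
Final: stock = 27, total_sold = 37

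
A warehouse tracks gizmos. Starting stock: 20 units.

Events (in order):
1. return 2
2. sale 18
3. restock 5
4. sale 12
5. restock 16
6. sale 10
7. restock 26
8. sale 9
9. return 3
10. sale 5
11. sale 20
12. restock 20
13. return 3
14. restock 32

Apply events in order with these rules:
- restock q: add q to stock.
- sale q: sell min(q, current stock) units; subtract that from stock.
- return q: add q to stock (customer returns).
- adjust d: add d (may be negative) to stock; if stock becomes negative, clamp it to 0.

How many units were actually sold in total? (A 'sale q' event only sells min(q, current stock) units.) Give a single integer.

Answer: 71

Derivation:
Processing events:
Start: stock = 20
  Event 1 (return 2): 20 + 2 = 22
  Event 2 (sale 18): sell min(18,22)=18. stock: 22 - 18 = 4. total_sold = 18
  Event 3 (restock 5): 4 + 5 = 9
  Event 4 (sale 12): sell min(12,9)=9. stock: 9 - 9 = 0. total_sold = 27
  Event 5 (restock 16): 0 + 16 = 16
  Event 6 (sale 10): sell min(10,16)=10. stock: 16 - 10 = 6. total_sold = 37
  Event 7 (restock 26): 6 + 26 = 32
  Event 8 (sale 9): sell min(9,32)=9. stock: 32 - 9 = 23. total_sold = 46
  Event 9 (return 3): 23 + 3 = 26
  Event 10 (sale 5): sell min(5,26)=5. stock: 26 - 5 = 21. total_sold = 51
  Event 11 (sale 20): sell min(20,21)=20. stock: 21 - 20 = 1. total_sold = 71
  Event 12 (restock 20): 1 + 20 = 21
  Event 13 (return 3): 21 + 3 = 24
  Event 14 (restock 32): 24 + 32 = 56
Final: stock = 56, total_sold = 71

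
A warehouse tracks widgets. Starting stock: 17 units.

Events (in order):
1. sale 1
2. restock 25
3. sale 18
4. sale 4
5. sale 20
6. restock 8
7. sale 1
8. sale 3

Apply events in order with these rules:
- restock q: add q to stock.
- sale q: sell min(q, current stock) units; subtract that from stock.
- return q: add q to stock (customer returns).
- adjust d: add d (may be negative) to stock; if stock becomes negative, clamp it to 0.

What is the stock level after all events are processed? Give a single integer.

Processing events:
Start: stock = 17
  Event 1 (sale 1): sell min(1,17)=1. stock: 17 - 1 = 16. total_sold = 1
  Event 2 (restock 25): 16 + 25 = 41
  Event 3 (sale 18): sell min(18,41)=18. stock: 41 - 18 = 23. total_sold = 19
  Event 4 (sale 4): sell min(4,23)=4. stock: 23 - 4 = 19. total_sold = 23
  Event 5 (sale 20): sell min(20,19)=19. stock: 19 - 19 = 0. total_sold = 42
  Event 6 (restock 8): 0 + 8 = 8
  Event 7 (sale 1): sell min(1,8)=1. stock: 8 - 1 = 7. total_sold = 43
  Event 8 (sale 3): sell min(3,7)=3. stock: 7 - 3 = 4. total_sold = 46
Final: stock = 4, total_sold = 46

Answer: 4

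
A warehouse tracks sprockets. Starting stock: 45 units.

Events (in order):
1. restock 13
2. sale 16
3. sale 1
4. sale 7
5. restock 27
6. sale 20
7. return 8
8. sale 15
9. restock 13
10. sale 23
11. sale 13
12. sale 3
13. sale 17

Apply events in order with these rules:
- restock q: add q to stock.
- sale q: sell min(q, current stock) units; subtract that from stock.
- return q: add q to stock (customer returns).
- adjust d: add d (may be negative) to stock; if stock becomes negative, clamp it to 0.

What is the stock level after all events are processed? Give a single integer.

Processing events:
Start: stock = 45
  Event 1 (restock 13): 45 + 13 = 58
  Event 2 (sale 16): sell min(16,58)=16. stock: 58 - 16 = 42. total_sold = 16
  Event 3 (sale 1): sell min(1,42)=1. stock: 42 - 1 = 41. total_sold = 17
  Event 4 (sale 7): sell min(7,41)=7. stock: 41 - 7 = 34. total_sold = 24
  Event 5 (restock 27): 34 + 27 = 61
  Event 6 (sale 20): sell min(20,61)=20. stock: 61 - 20 = 41. total_sold = 44
  Event 7 (return 8): 41 + 8 = 49
  Event 8 (sale 15): sell min(15,49)=15. stock: 49 - 15 = 34. total_sold = 59
  Event 9 (restock 13): 34 + 13 = 47
  Event 10 (sale 23): sell min(23,47)=23. stock: 47 - 23 = 24. total_sold = 82
  Event 11 (sale 13): sell min(13,24)=13. stock: 24 - 13 = 11. total_sold = 95
  Event 12 (sale 3): sell min(3,11)=3. stock: 11 - 3 = 8. total_sold = 98
  Event 13 (sale 17): sell min(17,8)=8. stock: 8 - 8 = 0. total_sold = 106
Final: stock = 0, total_sold = 106

Answer: 0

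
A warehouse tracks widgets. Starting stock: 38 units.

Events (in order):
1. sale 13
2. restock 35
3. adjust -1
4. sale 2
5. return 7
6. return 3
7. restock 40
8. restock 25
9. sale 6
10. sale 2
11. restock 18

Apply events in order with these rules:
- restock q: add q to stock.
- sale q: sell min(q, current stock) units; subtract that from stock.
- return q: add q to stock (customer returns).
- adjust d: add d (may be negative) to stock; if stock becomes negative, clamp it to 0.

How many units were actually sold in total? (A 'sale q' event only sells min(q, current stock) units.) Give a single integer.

Answer: 23

Derivation:
Processing events:
Start: stock = 38
  Event 1 (sale 13): sell min(13,38)=13. stock: 38 - 13 = 25. total_sold = 13
  Event 2 (restock 35): 25 + 35 = 60
  Event 3 (adjust -1): 60 + -1 = 59
  Event 4 (sale 2): sell min(2,59)=2. stock: 59 - 2 = 57. total_sold = 15
  Event 5 (return 7): 57 + 7 = 64
  Event 6 (return 3): 64 + 3 = 67
  Event 7 (restock 40): 67 + 40 = 107
  Event 8 (restock 25): 107 + 25 = 132
  Event 9 (sale 6): sell min(6,132)=6. stock: 132 - 6 = 126. total_sold = 21
  Event 10 (sale 2): sell min(2,126)=2. stock: 126 - 2 = 124. total_sold = 23
  Event 11 (restock 18): 124 + 18 = 142
Final: stock = 142, total_sold = 23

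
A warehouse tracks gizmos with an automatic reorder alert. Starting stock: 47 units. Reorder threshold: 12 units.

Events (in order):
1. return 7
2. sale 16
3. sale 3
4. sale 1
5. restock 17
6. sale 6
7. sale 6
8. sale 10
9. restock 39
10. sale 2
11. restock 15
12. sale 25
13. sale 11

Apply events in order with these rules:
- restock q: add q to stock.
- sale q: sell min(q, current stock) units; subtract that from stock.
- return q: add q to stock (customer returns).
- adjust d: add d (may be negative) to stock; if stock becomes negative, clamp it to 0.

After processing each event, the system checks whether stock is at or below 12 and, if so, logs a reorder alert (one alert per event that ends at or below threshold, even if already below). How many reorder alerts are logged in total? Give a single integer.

Processing events:
Start: stock = 47
  Event 1 (return 7): 47 + 7 = 54
  Event 2 (sale 16): sell min(16,54)=16. stock: 54 - 16 = 38. total_sold = 16
  Event 3 (sale 3): sell min(3,38)=3. stock: 38 - 3 = 35. total_sold = 19
  Event 4 (sale 1): sell min(1,35)=1. stock: 35 - 1 = 34. total_sold = 20
  Event 5 (restock 17): 34 + 17 = 51
  Event 6 (sale 6): sell min(6,51)=6. stock: 51 - 6 = 45. total_sold = 26
  Event 7 (sale 6): sell min(6,45)=6. stock: 45 - 6 = 39. total_sold = 32
  Event 8 (sale 10): sell min(10,39)=10. stock: 39 - 10 = 29. total_sold = 42
  Event 9 (restock 39): 29 + 39 = 68
  Event 10 (sale 2): sell min(2,68)=2. stock: 68 - 2 = 66. total_sold = 44
  Event 11 (restock 15): 66 + 15 = 81
  Event 12 (sale 25): sell min(25,81)=25. stock: 81 - 25 = 56. total_sold = 69
  Event 13 (sale 11): sell min(11,56)=11. stock: 56 - 11 = 45. total_sold = 80
Final: stock = 45, total_sold = 80

Checking against threshold 12:
  After event 1: stock=54 > 12
  After event 2: stock=38 > 12
  After event 3: stock=35 > 12
  After event 4: stock=34 > 12
  After event 5: stock=51 > 12
  After event 6: stock=45 > 12
  After event 7: stock=39 > 12
  After event 8: stock=29 > 12
  After event 9: stock=68 > 12
  After event 10: stock=66 > 12
  After event 11: stock=81 > 12
  After event 12: stock=56 > 12
  After event 13: stock=45 > 12
Alert events: []. Count = 0

Answer: 0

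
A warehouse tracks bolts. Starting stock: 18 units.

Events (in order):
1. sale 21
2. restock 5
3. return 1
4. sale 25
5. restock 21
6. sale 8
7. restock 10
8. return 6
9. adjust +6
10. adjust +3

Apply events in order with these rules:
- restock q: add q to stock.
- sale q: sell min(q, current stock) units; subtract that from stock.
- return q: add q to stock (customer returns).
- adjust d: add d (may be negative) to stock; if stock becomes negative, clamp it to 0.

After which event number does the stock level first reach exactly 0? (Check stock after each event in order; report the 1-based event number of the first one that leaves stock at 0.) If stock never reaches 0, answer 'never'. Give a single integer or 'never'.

Processing events:
Start: stock = 18
  Event 1 (sale 21): sell min(21,18)=18. stock: 18 - 18 = 0. total_sold = 18
  Event 2 (restock 5): 0 + 5 = 5
  Event 3 (return 1): 5 + 1 = 6
  Event 4 (sale 25): sell min(25,6)=6. stock: 6 - 6 = 0. total_sold = 24
  Event 5 (restock 21): 0 + 21 = 21
  Event 6 (sale 8): sell min(8,21)=8. stock: 21 - 8 = 13. total_sold = 32
  Event 7 (restock 10): 13 + 10 = 23
  Event 8 (return 6): 23 + 6 = 29
  Event 9 (adjust +6): 29 + 6 = 35
  Event 10 (adjust +3): 35 + 3 = 38
Final: stock = 38, total_sold = 32

First zero at event 1.

Answer: 1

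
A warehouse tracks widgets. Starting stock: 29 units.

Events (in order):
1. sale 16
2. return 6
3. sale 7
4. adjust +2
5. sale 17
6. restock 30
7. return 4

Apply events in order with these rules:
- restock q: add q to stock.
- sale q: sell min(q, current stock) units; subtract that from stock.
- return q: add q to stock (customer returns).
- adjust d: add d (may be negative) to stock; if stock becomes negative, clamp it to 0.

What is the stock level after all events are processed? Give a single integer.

Processing events:
Start: stock = 29
  Event 1 (sale 16): sell min(16,29)=16. stock: 29 - 16 = 13. total_sold = 16
  Event 2 (return 6): 13 + 6 = 19
  Event 3 (sale 7): sell min(7,19)=7. stock: 19 - 7 = 12. total_sold = 23
  Event 4 (adjust +2): 12 + 2 = 14
  Event 5 (sale 17): sell min(17,14)=14. stock: 14 - 14 = 0. total_sold = 37
  Event 6 (restock 30): 0 + 30 = 30
  Event 7 (return 4): 30 + 4 = 34
Final: stock = 34, total_sold = 37

Answer: 34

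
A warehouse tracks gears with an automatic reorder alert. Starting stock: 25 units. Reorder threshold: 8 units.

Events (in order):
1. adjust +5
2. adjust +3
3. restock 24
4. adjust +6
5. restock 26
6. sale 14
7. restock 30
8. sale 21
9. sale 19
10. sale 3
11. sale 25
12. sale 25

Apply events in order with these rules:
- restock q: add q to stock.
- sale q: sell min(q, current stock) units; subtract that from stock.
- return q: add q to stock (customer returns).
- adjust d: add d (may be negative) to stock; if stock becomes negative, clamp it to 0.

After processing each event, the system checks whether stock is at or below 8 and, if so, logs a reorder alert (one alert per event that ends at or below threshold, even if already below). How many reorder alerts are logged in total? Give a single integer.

Processing events:
Start: stock = 25
  Event 1 (adjust +5): 25 + 5 = 30
  Event 2 (adjust +3): 30 + 3 = 33
  Event 3 (restock 24): 33 + 24 = 57
  Event 4 (adjust +6): 57 + 6 = 63
  Event 5 (restock 26): 63 + 26 = 89
  Event 6 (sale 14): sell min(14,89)=14. stock: 89 - 14 = 75. total_sold = 14
  Event 7 (restock 30): 75 + 30 = 105
  Event 8 (sale 21): sell min(21,105)=21. stock: 105 - 21 = 84. total_sold = 35
  Event 9 (sale 19): sell min(19,84)=19. stock: 84 - 19 = 65. total_sold = 54
  Event 10 (sale 3): sell min(3,65)=3. stock: 65 - 3 = 62. total_sold = 57
  Event 11 (sale 25): sell min(25,62)=25. stock: 62 - 25 = 37. total_sold = 82
  Event 12 (sale 25): sell min(25,37)=25. stock: 37 - 25 = 12. total_sold = 107
Final: stock = 12, total_sold = 107

Checking against threshold 8:
  After event 1: stock=30 > 8
  After event 2: stock=33 > 8
  After event 3: stock=57 > 8
  After event 4: stock=63 > 8
  After event 5: stock=89 > 8
  After event 6: stock=75 > 8
  After event 7: stock=105 > 8
  After event 8: stock=84 > 8
  After event 9: stock=65 > 8
  After event 10: stock=62 > 8
  After event 11: stock=37 > 8
  After event 12: stock=12 > 8
Alert events: []. Count = 0

Answer: 0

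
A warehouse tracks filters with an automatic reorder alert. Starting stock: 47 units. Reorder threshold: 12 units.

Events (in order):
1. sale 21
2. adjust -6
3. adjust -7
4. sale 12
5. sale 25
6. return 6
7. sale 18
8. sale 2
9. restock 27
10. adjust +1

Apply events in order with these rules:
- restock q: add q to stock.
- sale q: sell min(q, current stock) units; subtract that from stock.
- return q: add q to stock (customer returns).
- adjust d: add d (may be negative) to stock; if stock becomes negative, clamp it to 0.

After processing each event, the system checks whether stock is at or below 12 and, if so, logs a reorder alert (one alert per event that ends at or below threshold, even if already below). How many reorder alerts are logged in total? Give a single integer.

Processing events:
Start: stock = 47
  Event 1 (sale 21): sell min(21,47)=21. stock: 47 - 21 = 26. total_sold = 21
  Event 2 (adjust -6): 26 + -6 = 20
  Event 3 (adjust -7): 20 + -7 = 13
  Event 4 (sale 12): sell min(12,13)=12. stock: 13 - 12 = 1. total_sold = 33
  Event 5 (sale 25): sell min(25,1)=1. stock: 1 - 1 = 0. total_sold = 34
  Event 6 (return 6): 0 + 6 = 6
  Event 7 (sale 18): sell min(18,6)=6. stock: 6 - 6 = 0. total_sold = 40
  Event 8 (sale 2): sell min(2,0)=0. stock: 0 - 0 = 0. total_sold = 40
  Event 9 (restock 27): 0 + 27 = 27
  Event 10 (adjust +1): 27 + 1 = 28
Final: stock = 28, total_sold = 40

Checking against threshold 12:
  After event 1: stock=26 > 12
  After event 2: stock=20 > 12
  After event 3: stock=13 > 12
  After event 4: stock=1 <= 12 -> ALERT
  After event 5: stock=0 <= 12 -> ALERT
  After event 6: stock=6 <= 12 -> ALERT
  After event 7: stock=0 <= 12 -> ALERT
  After event 8: stock=0 <= 12 -> ALERT
  After event 9: stock=27 > 12
  After event 10: stock=28 > 12
Alert events: [4, 5, 6, 7, 8]. Count = 5

Answer: 5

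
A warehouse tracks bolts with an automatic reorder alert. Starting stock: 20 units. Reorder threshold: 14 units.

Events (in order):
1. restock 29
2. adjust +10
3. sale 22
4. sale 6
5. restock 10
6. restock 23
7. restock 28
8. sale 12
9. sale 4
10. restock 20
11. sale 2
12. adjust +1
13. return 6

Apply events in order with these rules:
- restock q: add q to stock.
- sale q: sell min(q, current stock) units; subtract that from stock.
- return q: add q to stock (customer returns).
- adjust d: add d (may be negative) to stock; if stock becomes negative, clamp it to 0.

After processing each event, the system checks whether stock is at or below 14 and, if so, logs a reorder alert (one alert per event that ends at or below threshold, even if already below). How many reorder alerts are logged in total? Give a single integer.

Answer: 0

Derivation:
Processing events:
Start: stock = 20
  Event 1 (restock 29): 20 + 29 = 49
  Event 2 (adjust +10): 49 + 10 = 59
  Event 3 (sale 22): sell min(22,59)=22. stock: 59 - 22 = 37. total_sold = 22
  Event 4 (sale 6): sell min(6,37)=6. stock: 37 - 6 = 31. total_sold = 28
  Event 5 (restock 10): 31 + 10 = 41
  Event 6 (restock 23): 41 + 23 = 64
  Event 7 (restock 28): 64 + 28 = 92
  Event 8 (sale 12): sell min(12,92)=12. stock: 92 - 12 = 80. total_sold = 40
  Event 9 (sale 4): sell min(4,80)=4. stock: 80 - 4 = 76. total_sold = 44
  Event 10 (restock 20): 76 + 20 = 96
  Event 11 (sale 2): sell min(2,96)=2. stock: 96 - 2 = 94. total_sold = 46
  Event 12 (adjust +1): 94 + 1 = 95
  Event 13 (return 6): 95 + 6 = 101
Final: stock = 101, total_sold = 46

Checking against threshold 14:
  After event 1: stock=49 > 14
  After event 2: stock=59 > 14
  After event 3: stock=37 > 14
  After event 4: stock=31 > 14
  After event 5: stock=41 > 14
  After event 6: stock=64 > 14
  After event 7: stock=92 > 14
  After event 8: stock=80 > 14
  After event 9: stock=76 > 14
  After event 10: stock=96 > 14
  After event 11: stock=94 > 14
  After event 12: stock=95 > 14
  After event 13: stock=101 > 14
Alert events: []. Count = 0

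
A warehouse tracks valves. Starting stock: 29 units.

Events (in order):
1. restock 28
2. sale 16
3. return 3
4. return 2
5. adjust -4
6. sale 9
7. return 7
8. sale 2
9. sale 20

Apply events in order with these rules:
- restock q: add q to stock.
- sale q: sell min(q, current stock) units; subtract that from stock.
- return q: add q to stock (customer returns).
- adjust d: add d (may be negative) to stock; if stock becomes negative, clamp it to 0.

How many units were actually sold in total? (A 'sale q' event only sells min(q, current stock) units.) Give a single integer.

Answer: 47

Derivation:
Processing events:
Start: stock = 29
  Event 1 (restock 28): 29 + 28 = 57
  Event 2 (sale 16): sell min(16,57)=16. stock: 57 - 16 = 41. total_sold = 16
  Event 3 (return 3): 41 + 3 = 44
  Event 4 (return 2): 44 + 2 = 46
  Event 5 (adjust -4): 46 + -4 = 42
  Event 6 (sale 9): sell min(9,42)=9. stock: 42 - 9 = 33. total_sold = 25
  Event 7 (return 7): 33 + 7 = 40
  Event 8 (sale 2): sell min(2,40)=2. stock: 40 - 2 = 38. total_sold = 27
  Event 9 (sale 20): sell min(20,38)=20. stock: 38 - 20 = 18. total_sold = 47
Final: stock = 18, total_sold = 47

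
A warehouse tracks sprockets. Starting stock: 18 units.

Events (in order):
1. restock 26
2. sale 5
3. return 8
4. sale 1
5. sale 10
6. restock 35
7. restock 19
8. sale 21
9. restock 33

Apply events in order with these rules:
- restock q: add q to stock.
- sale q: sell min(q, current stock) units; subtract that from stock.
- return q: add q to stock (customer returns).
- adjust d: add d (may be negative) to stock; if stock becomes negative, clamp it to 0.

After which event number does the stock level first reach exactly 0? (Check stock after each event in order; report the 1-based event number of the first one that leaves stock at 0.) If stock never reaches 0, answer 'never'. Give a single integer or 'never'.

Processing events:
Start: stock = 18
  Event 1 (restock 26): 18 + 26 = 44
  Event 2 (sale 5): sell min(5,44)=5. stock: 44 - 5 = 39. total_sold = 5
  Event 3 (return 8): 39 + 8 = 47
  Event 4 (sale 1): sell min(1,47)=1. stock: 47 - 1 = 46. total_sold = 6
  Event 5 (sale 10): sell min(10,46)=10. stock: 46 - 10 = 36. total_sold = 16
  Event 6 (restock 35): 36 + 35 = 71
  Event 7 (restock 19): 71 + 19 = 90
  Event 8 (sale 21): sell min(21,90)=21. stock: 90 - 21 = 69. total_sold = 37
  Event 9 (restock 33): 69 + 33 = 102
Final: stock = 102, total_sold = 37

Stock never reaches 0.

Answer: never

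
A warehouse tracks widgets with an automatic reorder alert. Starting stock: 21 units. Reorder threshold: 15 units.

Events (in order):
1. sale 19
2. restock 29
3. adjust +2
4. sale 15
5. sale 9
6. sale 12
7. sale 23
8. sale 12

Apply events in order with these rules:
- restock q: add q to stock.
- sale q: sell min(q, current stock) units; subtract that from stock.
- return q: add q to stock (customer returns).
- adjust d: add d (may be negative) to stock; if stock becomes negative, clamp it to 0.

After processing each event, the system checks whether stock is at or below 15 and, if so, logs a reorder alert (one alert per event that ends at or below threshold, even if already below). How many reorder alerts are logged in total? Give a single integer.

Answer: 5

Derivation:
Processing events:
Start: stock = 21
  Event 1 (sale 19): sell min(19,21)=19. stock: 21 - 19 = 2. total_sold = 19
  Event 2 (restock 29): 2 + 29 = 31
  Event 3 (adjust +2): 31 + 2 = 33
  Event 4 (sale 15): sell min(15,33)=15. stock: 33 - 15 = 18. total_sold = 34
  Event 5 (sale 9): sell min(9,18)=9. stock: 18 - 9 = 9. total_sold = 43
  Event 6 (sale 12): sell min(12,9)=9. stock: 9 - 9 = 0. total_sold = 52
  Event 7 (sale 23): sell min(23,0)=0. stock: 0 - 0 = 0. total_sold = 52
  Event 8 (sale 12): sell min(12,0)=0. stock: 0 - 0 = 0. total_sold = 52
Final: stock = 0, total_sold = 52

Checking against threshold 15:
  After event 1: stock=2 <= 15 -> ALERT
  After event 2: stock=31 > 15
  After event 3: stock=33 > 15
  After event 4: stock=18 > 15
  After event 5: stock=9 <= 15 -> ALERT
  After event 6: stock=0 <= 15 -> ALERT
  After event 7: stock=0 <= 15 -> ALERT
  After event 8: stock=0 <= 15 -> ALERT
Alert events: [1, 5, 6, 7, 8]. Count = 5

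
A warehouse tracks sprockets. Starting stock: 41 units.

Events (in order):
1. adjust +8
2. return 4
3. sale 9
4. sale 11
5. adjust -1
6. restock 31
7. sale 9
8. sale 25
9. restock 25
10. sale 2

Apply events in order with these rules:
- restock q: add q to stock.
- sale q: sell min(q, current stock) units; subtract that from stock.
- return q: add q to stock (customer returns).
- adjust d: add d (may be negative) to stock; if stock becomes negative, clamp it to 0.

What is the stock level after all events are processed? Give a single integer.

Processing events:
Start: stock = 41
  Event 1 (adjust +8): 41 + 8 = 49
  Event 2 (return 4): 49 + 4 = 53
  Event 3 (sale 9): sell min(9,53)=9. stock: 53 - 9 = 44. total_sold = 9
  Event 4 (sale 11): sell min(11,44)=11. stock: 44 - 11 = 33. total_sold = 20
  Event 5 (adjust -1): 33 + -1 = 32
  Event 6 (restock 31): 32 + 31 = 63
  Event 7 (sale 9): sell min(9,63)=9. stock: 63 - 9 = 54. total_sold = 29
  Event 8 (sale 25): sell min(25,54)=25. stock: 54 - 25 = 29. total_sold = 54
  Event 9 (restock 25): 29 + 25 = 54
  Event 10 (sale 2): sell min(2,54)=2. stock: 54 - 2 = 52. total_sold = 56
Final: stock = 52, total_sold = 56

Answer: 52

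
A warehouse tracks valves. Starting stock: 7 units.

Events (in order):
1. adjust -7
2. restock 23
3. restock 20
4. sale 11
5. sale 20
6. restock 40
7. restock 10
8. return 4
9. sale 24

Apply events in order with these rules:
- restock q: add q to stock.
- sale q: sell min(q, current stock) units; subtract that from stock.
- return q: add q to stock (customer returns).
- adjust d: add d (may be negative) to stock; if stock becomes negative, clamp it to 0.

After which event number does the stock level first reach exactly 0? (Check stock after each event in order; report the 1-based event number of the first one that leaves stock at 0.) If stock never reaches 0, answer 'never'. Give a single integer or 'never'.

Answer: 1

Derivation:
Processing events:
Start: stock = 7
  Event 1 (adjust -7): 7 + -7 = 0
  Event 2 (restock 23): 0 + 23 = 23
  Event 3 (restock 20): 23 + 20 = 43
  Event 4 (sale 11): sell min(11,43)=11. stock: 43 - 11 = 32. total_sold = 11
  Event 5 (sale 20): sell min(20,32)=20. stock: 32 - 20 = 12. total_sold = 31
  Event 6 (restock 40): 12 + 40 = 52
  Event 7 (restock 10): 52 + 10 = 62
  Event 8 (return 4): 62 + 4 = 66
  Event 9 (sale 24): sell min(24,66)=24. stock: 66 - 24 = 42. total_sold = 55
Final: stock = 42, total_sold = 55

First zero at event 1.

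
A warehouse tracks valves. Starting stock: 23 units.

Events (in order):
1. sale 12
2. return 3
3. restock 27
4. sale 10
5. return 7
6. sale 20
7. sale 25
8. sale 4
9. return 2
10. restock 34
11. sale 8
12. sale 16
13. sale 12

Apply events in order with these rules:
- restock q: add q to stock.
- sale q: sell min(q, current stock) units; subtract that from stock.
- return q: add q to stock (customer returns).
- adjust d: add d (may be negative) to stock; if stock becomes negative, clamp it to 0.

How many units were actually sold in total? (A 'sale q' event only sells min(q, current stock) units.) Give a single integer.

Processing events:
Start: stock = 23
  Event 1 (sale 12): sell min(12,23)=12. stock: 23 - 12 = 11. total_sold = 12
  Event 2 (return 3): 11 + 3 = 14
  Event 3 (restock 27): 14 + 27 = 41
  Event 4 (sale 10): sell min(10,41)=10. stock: 41 - 10 = 31. total_sold = 22
  Event 5 (return 7): 31 + 7 = 38
  Event 6 (sale 20): sell min(20,38)=20. stock: 38 - 20 = 18. total_sold = 42
  Event 7 (sale 25): sell min(25,18)=18. stock: 18 - 18 = 0. total_sold = 60
  Event 8 (sale 4): sell min(4,0)=0. stock: 0 - 0 = 0. total_sold = 60
  Event 9 (return 2): 0 + 2 = 2
  Event 10 (restock 34): 2 + 34 = 36
  Event 11 (sale 8): sell min(8,36)=8. stock: 36 - 8 = 28. total_sold = 68
  Event 12 (sale 16): sell min(16,28)=16. stock: 28 - 16 = 12. total_sold = 84
  Event 13 (sale 12): sell min(12,12)=12. stock: 12 - 12 = 0. total_sold = 96
Final: stock = 0, total_sold = 96

Answer: 96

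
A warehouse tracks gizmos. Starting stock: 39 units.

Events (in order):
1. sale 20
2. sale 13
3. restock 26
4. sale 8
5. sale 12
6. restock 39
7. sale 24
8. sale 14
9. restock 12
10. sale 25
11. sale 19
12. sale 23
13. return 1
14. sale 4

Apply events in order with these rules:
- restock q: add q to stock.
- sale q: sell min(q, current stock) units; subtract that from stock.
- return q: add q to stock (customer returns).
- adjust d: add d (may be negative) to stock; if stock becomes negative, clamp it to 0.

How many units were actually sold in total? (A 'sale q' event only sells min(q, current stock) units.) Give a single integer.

Processing events:
Start: stock = 39
  Event 1 (sale 20): sell min(20,39)=20. stock: 39 - 20 = 19. total_sold = 20
  Event 2 (sale 13): sell min(13,19)=13. stock: 19 - 13 = 6. total_sold = 33
  Event 3 (restock 26): 6 + 26 = 32
  Event 4 (sale 8): sell min(8,32)=8. stock: 32 - 8 = 24. total_sold = 41
  Event 5 (sale 12): sell min(12,24)=12. stock: 24 - 12 = 12. total_sold = 53
  Event 6 (restock 39): 12 + 39 = 51
  Event 7 (sale 24): sell min(24,51)=24. stock: 51 - 24 = 27. total_sold = 77
  Event 8 (sale 14): sell min(14,27)=14. stock: 27 - 14 = 13. total_sold = 91
  Event 9 (restock 12): 13 + 12 = 25
  Event 10 (sale 25): sell min(25,25)=25. stock: 25 - 25 = 0. total_sold = 116
  Event 11 (sale 19): sell min(19,0)=0. stock: 0 - 0 = 0. total_sold = 116
  Event 12 (sale 23): sell min(23,0)=0. stock: 0 - 0 = 0. total_sold = 116
  Event 13 (return 1): 0 + 1 = 1
  Event 14 (sale 4): sell min(4,1)=1. stock: 1 - 1 = 0. total_sold = 117
Final: stock = 0, total_sold = 117

Answer: 117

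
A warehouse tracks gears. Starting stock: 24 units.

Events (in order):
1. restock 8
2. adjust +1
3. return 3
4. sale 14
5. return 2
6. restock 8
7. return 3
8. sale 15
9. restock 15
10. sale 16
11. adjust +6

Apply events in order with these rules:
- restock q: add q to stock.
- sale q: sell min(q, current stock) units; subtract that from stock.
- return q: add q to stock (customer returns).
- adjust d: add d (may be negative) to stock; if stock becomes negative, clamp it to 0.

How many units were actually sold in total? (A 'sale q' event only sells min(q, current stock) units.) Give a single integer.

Processing events:
Start: stock = 24
  Event 1 (restock 8): 24 + 8 = 32
  Event 2 (adjust +1): 32 + 1 = 33
  Event 3 (return 3): 33 + 3 = 36
  Event 4 (sale 14): sell min(14,36)=14. stock: 36 - 14 = 22. total_sold = 14
  Event 5 (return 2): 22 + 2 = 24
  Event 6 (restock 8): 24 + 8 = 32
  Event 7 (return 3): 32 + 3 = 35
  Event 8 (sale 15): sell min(15,35)=15. stock: 35 - 15 = 20. total_sold = 29
  Event 9 (restock 15): 20 + 15 = 35
  Event 10 (sale 16): sell min(16,35)=16. stock: 35 - 16 = 19. total_sold = 45
  Event 11 (adjust +6): 19 + 6 = 25
Final: stock = 25, total_sold = 45

Answer: 45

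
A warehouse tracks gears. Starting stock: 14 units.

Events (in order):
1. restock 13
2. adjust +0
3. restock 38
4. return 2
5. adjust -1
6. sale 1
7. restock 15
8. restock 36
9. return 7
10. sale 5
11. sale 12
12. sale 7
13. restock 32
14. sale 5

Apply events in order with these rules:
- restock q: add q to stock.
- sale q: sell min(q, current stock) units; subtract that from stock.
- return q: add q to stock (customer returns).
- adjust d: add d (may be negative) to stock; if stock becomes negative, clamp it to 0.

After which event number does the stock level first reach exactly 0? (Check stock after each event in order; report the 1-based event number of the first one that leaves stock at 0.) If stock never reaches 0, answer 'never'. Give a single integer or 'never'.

Processing events:
Start: stock = 14
  Event 1 (restock 13): 14 + 13 = 27
  Event 2 (adjust +0): 27 + 0 = 27
  Event 3 (restock 38): 27 + 38 = 65
  Event 4 (return 2): 65 + 2 = 67
  Event 5 (adjust -1): 67 + -1 = 66
  Event 6 (sale 1): sell min(1,66)=1. stock: 66 - 1 = 65. total_sold = 1
  Event 7 (restock 15): 65 + 15 = 80
  Event 8 (restock 36): 80 + 36 = 116
  Event 9 (return 7): 116 + 7 = 123
  Event 10 (sale 5): sell min(5,123)=5. stock: 123 - 5 = 118. total_sold = 6
  Event 11 (sale 12): sell min(12,118)=12. stock: 118 - 12 = 106. total_sold = 18
  Event 12 (sale 7): sell min(7,106)=7. stock: 106 - 7 = 99. total_sold = 25
  Event 13 (restock 32): 99 + 32 = 131
  Event 14 (sale 5): sell min(5,131)=5. stock: 131 - 5 = 126. total_sold = 30
Final: stock = 126, total_sold = 30

Stock never reaches 0.

Answer: never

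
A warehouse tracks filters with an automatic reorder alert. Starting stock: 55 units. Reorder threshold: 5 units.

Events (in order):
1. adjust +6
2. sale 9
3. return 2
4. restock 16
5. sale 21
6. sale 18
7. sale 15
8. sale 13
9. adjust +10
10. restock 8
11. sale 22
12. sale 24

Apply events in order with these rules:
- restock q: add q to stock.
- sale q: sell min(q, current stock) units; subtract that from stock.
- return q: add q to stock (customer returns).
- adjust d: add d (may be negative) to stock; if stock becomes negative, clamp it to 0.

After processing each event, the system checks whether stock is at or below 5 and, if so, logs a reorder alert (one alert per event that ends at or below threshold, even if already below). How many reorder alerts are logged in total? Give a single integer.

Answer: 3

Derivation:
Processing events:
Start: stock = 55
  Event 1 (adjust +6): 55 + 6 = 61
  Event 2 (sale 9): sell min(9,61)=9. stock: 61 - 9 = 52. total_sold = 9
  Event 3 (return 2): 52 + 2 = 54
  Event 4 (restock 16): 54 + 16 = 70
  Event 5 (sale 21): sell min(21,70)=21. stock: 70 - 21 = 49. total_sold = 30
  Event 6 (sale 18): sell min(18,49)=18. stock: 49 - 18 = 31. total_sold = 48
  Event 7 (sale 15): sell min(15,31)=15. stock: 31 - 15 = 16. total_sold = 63
  Event 8 (sale 13): sell min(13,16)=13. stock: 16 - 13 = 3. total_sold = 76
  Event 9 (adjust +10): 3 + 10 = 13
  Event 10 (restock 8): 13 + 8 = 21
  Event 11 (sale 22): sell min(22,21)=21. stock: 21 - 21 = 0. total_sold = 97
  Event 12 (sale 24): sell min(24,0)=0. stock: 0 - 0 = 0. total_sold = 97
Final: stock = 0, total_sold = 97

Checking against threshold 5:
  After event 1: stock=61 > 5
  After event 2: stock=52 > 5
  After event 3: stock=54 > 5
  After event 4: stock=70 > 5
  After event 5: stock=49 > 5
  After event 6: stock=31 > 5
  After event 7: stock=16 > 5
  After event 8: stock=3 <= 5 -> ALERT
  After event 9: stock=13 > 5
  After event 10: stock=21 > 5
  After event 11: stock=0 <= 5 -> ALERT
  After event 12: stock=0 <= 5 -> ALERT
Alert events: [8, 11, 12]. Count = 3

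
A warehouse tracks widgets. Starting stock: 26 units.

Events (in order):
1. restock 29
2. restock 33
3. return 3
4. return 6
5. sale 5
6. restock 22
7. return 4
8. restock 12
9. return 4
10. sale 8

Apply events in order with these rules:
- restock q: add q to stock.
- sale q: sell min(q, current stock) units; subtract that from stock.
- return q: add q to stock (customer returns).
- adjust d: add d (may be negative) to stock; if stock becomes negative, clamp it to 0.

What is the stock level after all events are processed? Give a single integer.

Answer: 126

Derivation:
Processing events:
Start: stock = 26
  Event 1 (restock 29): 26 + 29 = 55
  Event 2 (restock 33): 55 + 33 = 88
  Event 3 (return 3): 88 + 3 = 91
  Event 4 (return 6): 91 + 6 = 97
  Event 5 (sale 5): sell min(5,97)=5. stock: 97 - 5 = 92. total_sold = 5
  Event 6 (restock 22): 92 + 22 = 114
  Event 7 (return 4): 114 + 4 = 118
  Event 8 (restock 12): 118 + 12 = 130
  Event 9 (return 4): 130 + 4 = 134
  Event 10 (sale 8): sell min(8,134)=8. stock: 134 - 8 = 126. total_sold = 13
Final: stock = 126, total_sold = 13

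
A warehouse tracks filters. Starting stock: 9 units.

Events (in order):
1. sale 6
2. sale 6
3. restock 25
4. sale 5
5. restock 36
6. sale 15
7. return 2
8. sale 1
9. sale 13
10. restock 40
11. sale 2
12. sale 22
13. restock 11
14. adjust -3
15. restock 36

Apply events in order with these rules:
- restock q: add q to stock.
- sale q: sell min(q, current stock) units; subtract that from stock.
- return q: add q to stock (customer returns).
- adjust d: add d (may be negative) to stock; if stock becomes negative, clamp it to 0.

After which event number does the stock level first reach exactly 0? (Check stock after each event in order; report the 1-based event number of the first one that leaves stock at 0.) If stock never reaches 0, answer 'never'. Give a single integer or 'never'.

Processing events:
Start: stock = 9
  Event 1 (sale 6): sell min(6,9)=6. stock: 9 - 6 = 3. total_sold = 6
  Event 2 (sale 6): sell min(6,3)=3. stock: 3 - 3 = 0. total_sold = 9
  Event 3 (restock 25): 0 + 25 = 25
  Event 4 (sale 5): sell min(5,25)=5. stock: 25 - 5 = 20. total_sold = 14
  Event 5 (restock 36): 20 + 36 = 56
  Event 6 (sale 15): sell min(15,56)=15. stock: 56 - 15 = 41. total_sold = 29
  Event 7 (return 2): 41 + 2 = 43
  Event 8 (sale 1): sell min(1,43)=1. stock: 43 - 1 = 42. total_sold = 30
  Event 9 (sale 13): sell min(13,42)=13. stock: 42 - 13 = 29. total_sold = 43
  Event 10 (restock 40): 29 + 40 = 69
  Event 11 (sale 2): sell min(2,69)=2. stock: 69 - 2 = 67. total_sold = 45
  Event 12 (sale 22): sell min(22,67)=22. stock: 67 - 22 = 45. total_sold = 67
  Event 13 (restock 11): 45 + 11 = 56
  Event 14 (adjust -3): 56 + -3 = 53
  Event 15 (restock 36): 53 + 36 = 89
Final: stock = 89, total_sold = 67

First zero at event 2.

Answer: 2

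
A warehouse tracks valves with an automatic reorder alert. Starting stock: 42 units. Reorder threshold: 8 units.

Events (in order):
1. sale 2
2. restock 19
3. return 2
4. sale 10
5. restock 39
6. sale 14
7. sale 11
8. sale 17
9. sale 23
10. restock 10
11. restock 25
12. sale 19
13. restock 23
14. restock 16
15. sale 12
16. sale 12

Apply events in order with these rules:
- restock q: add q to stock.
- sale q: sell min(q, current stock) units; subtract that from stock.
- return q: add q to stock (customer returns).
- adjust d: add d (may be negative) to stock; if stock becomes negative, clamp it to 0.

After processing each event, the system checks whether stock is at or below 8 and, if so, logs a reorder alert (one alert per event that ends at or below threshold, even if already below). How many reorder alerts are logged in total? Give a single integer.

Answer: 0

Derivation:
Processing events:
Start: stock = 42
  Event 1 (sale 2): sell min(2,42)=2. stock: 42 - 2 = 40. total_sold = 2
  Event 2 (restock 19): 40 + 19 = 59
  Event 3 (return 2): 59 + 2 = 61
  Event 4 (sale 10): sell min(10,61)=10. stock: 61 - 10 = 51. total_sold = 12
  Event 5 (restock 39): 51 + 39 = 90
  Event 6 (sale 14): sell min(14,90)=14. stock: 90 - 14 = 76. total_sold = 26
  Event 7 (sale 11): sell min(11,76)=11. stock: 76 - 11 = 65. total_sold = 37
  Event 8 (sale 17): sell min(17,65)=17. stock: 65 - 17 = 48. total_sold = 54
  Event 9 (sale 23): sell min(23,48)=23. stock: 48 - 23 = 25. total_sold = 77
  Event 10 (restock 10): 25 + 10 = 35
  Event 11 (restock 25): 35 + 25 = 60
  Event 12 (sale 19): sell min(19,60)=19. stock: 60 - 19 = 41. total_sold = 96
  Event 13 (restock 23): 41 + 23 = 64
  Event 14 (restock 16): 64 + 16 = 80
  Event 15 (sale 12): sell min(12,80)=12. stock: 80 - 12 = 68. total_sold = 108
  Event 16 (sale 12): sell min(12,68)=12. stock: 68 - 12 = 56. total_sold = 120
Final: stock = 56, total_sold = 120

Checking against threshold 8:
  After event 1: stock=40 > 8
  After event 2: stock=59 > 8
  After event 3: stock=61 > 8
  After event 4: stock=51 > 8
  After event 5: stock=90 > 8
  After event 6: stock=76 > 8
  After event 7: stock=65 > 8
  After event 8: stock=48 > 8
  After event 9: stock=25 > 8
  After event 10: stock=35 > 8
  After event 11: stock=60 > 8
  After event 12: stock=41 > 8
  After event 13: stock=64 > 8
  After event 14: stock=80 > 8
  After event 15: stock=68 > 8
  After event 16: stock=56 > 8
Alert events: []. Count = 0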